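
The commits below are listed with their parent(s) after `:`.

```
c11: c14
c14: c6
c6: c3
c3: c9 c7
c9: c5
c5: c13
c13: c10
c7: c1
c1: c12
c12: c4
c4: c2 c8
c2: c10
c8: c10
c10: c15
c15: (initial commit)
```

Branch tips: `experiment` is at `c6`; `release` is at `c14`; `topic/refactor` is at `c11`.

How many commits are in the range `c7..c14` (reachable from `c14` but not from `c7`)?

6

Reachable from c14: {c1, c10, c12, c13, c14, c15, c2, c3, c4, c5, c6, c7, c8, c9}.
Reachable from c7: {c1, c10, c12, c15, c2, c4, c7, c8}.
In c14's history but not c7's: {c13, c14, c3, c5, c6, c9} — 6 commits.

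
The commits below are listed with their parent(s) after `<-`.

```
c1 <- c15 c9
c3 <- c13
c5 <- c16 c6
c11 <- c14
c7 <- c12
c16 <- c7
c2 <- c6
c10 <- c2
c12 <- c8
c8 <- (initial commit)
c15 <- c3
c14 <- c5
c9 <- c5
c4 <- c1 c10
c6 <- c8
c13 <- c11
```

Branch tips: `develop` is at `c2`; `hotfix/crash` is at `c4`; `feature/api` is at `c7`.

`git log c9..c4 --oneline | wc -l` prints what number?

9

Reachable from c4: {c1, c10, c11, c12, c13, c14, c15, c16, c2, c3, c4, c5, c6, c7, c8, c9}.
Reachable from c9: {c12, c16, c5, c6, c7, c8, c9}.
In c4's history but not c9's: {c1, c10, c11, c13, c14, c15, c2, c3, c4} — 9 commits.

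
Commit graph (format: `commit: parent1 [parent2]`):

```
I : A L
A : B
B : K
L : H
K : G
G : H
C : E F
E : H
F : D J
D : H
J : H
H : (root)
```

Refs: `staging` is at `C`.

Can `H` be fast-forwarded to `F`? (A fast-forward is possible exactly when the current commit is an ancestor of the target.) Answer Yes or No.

Yes

A fast-forward from H to F is possible iff H is an ancestor of F.
Ancestors of F: {D, F, H, J}.
H is among them, so fast-forward is possible.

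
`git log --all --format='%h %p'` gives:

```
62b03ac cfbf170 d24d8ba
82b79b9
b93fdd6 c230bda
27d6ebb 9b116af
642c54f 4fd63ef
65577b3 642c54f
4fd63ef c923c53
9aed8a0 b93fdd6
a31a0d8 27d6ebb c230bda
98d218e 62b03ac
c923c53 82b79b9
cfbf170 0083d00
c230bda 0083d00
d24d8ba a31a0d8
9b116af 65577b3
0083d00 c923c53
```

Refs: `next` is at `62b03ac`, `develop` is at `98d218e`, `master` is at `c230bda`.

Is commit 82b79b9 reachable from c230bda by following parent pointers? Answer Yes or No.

Ancestors of c230bda (commits reachable by following parents): {0083d00, 82b79b9, c230bda, c923c53}.
82b79b9 is in that set, so it is an ancestor of c230bda.

Yes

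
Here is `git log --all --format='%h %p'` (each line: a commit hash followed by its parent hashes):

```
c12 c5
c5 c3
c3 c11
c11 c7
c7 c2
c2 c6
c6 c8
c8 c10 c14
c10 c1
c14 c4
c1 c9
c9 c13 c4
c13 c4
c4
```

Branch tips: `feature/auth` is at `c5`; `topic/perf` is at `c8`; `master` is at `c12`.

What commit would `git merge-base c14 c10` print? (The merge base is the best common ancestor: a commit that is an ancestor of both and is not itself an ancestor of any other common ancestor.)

Ancestors of c14: {c14, c4}.
Ancestors of c10: {c1, c10, c13, c4, c9}.
Common ancestors: {c4}.
The only common ancestor is c4, so it is the merge base.

c4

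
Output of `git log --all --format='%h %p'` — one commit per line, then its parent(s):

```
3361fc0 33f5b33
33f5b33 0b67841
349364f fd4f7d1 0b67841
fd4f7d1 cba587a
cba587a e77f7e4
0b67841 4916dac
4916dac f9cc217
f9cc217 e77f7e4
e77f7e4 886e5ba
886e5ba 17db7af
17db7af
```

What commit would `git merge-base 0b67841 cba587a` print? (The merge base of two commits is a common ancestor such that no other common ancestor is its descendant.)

e77f7e4

Ancestors of 0b67841: {0b67841, 17db7af, 4916dac, 886e5ba, e77f7e4, f9cc217}.
Ancestors of cba587a: {17db7af, 886e5ba, cba587a, e77f7e4}.
Common ancestors: {17db7af, 886e5ba, e77f7e4}.
Among these, e77f7e4 is not an ancestor of any other common ancestor — it is the merge base.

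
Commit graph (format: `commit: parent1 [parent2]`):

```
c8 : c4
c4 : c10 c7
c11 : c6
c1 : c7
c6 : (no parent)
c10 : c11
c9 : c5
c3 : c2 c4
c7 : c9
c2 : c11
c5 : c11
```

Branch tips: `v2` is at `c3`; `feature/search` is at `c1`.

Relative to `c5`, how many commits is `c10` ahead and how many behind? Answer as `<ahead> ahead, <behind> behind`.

Reachable from c10: {c10, c11, c6}.
Reachable from c5: {c11, c5, c6}.
Only in c10's history (ahead): {c10} — 1.
Only in c5's history (behind): {c5} — 1.

1 ahead, 1 behind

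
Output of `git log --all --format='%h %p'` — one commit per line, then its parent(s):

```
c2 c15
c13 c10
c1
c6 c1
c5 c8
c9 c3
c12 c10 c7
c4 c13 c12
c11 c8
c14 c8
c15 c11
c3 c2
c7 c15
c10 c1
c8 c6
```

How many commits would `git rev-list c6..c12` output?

6

Reachable from c12: {c1, c10, c11, c12, c15, c6, c7, c8}.
Reachable from c6: {c1, c6}.
In c12's history but not c6's: {c10, c11, c12, c15, c7, c8} — 6 commits.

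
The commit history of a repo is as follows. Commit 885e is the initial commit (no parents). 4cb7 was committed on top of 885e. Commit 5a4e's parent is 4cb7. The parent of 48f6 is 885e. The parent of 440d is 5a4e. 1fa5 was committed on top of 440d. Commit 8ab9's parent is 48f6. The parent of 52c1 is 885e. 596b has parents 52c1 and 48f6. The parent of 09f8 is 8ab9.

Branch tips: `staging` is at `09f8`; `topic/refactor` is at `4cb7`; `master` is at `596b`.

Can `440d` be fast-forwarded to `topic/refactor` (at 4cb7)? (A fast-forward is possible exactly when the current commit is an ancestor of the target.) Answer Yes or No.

No

A fast-forward from 440d to 4cb7 is possible iff 440d is an ancestor of 4cb7.
Ancestors of 4cb7: {4cb7, 885e}.
440d is not among them, so fast-forward is not possible.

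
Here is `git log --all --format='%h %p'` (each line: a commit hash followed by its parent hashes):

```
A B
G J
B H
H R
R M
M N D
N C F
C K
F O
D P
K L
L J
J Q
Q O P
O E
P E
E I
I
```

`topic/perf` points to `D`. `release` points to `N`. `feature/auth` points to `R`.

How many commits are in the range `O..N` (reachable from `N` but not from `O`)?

Reachable from N: {C, E, F, I, J, K, L, N, O, P, Q}.
Reachable from O: {E, I, O}.
In N's history but not O's: {C, F, J, K, L, N, P, Q} — 8 commits.

8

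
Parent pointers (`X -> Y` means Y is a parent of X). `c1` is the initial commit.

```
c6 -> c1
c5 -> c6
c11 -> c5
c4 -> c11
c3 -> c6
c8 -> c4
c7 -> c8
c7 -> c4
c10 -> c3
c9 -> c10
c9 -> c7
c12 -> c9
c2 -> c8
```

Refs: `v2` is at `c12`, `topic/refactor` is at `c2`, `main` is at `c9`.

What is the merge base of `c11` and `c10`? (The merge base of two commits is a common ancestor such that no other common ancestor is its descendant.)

c6

Ancestors of c11: {c1, c11, c5, c6}.
Ancestors of c10: {c1, c10, c3, c6}.
Common ancestors: {c1, c6}.
Among these, c6 is not an ancestor of any other common ancestor — it is the merge base.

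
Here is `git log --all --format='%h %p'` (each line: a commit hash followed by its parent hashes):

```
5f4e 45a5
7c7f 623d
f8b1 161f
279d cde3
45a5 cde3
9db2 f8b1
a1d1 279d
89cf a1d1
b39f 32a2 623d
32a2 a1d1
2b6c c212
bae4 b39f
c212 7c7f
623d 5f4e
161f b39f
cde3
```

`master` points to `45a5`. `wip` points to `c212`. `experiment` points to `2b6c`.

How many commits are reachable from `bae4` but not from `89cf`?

Reachable from bae4: {279d, 32a2, 45a5, 5f4e, 623d, a1d1, b39f, bae4, cde3}.
Reachable from 89cf: {279d, 89cf, a1d1, cde3}.
In bae4's history but not 89cf's: {32a2, 45a5, 5f4e, 623d, b39f, bae4} — 6 commits.

6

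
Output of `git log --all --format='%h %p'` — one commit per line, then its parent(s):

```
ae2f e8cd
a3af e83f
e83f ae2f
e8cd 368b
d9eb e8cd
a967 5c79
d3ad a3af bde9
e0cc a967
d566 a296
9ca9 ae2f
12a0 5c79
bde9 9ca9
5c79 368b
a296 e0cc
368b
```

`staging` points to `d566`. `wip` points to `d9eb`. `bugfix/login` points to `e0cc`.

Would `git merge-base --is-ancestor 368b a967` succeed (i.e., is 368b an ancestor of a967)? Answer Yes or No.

Ancestors of a967 (commits reachable by following parents): {368b, 5c79, a967}.
368b is in that set, so it is an ancestor of a967.

Yes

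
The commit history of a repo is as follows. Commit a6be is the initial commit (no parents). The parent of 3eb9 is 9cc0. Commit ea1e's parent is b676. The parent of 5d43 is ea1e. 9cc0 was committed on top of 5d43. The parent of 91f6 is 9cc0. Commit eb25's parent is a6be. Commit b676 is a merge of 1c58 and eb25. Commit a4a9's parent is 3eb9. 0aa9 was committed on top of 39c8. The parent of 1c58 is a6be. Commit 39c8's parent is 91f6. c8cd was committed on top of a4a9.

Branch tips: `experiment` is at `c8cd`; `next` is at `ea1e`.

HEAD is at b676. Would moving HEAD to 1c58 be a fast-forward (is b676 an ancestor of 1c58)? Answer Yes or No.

No

A fast-forward from b676 to 1c58 is possible iff b676 is an ancestor of 1c58.
Ancestors of 1c58: {1c58, a6be}.
b676 is not among them, so fast-forward is not possible.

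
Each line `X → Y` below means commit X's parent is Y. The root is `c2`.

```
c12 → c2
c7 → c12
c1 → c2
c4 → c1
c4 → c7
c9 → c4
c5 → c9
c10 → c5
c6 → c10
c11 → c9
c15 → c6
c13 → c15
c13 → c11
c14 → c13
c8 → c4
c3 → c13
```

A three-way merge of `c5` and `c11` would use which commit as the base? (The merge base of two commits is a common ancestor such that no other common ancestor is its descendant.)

c9

Ancestors of c5: {c1, c12, c2, c4, c5, c7, c9}.
Ancestors of c11: {c1, c11, c12, c2, c4, c7, c9}.
Common ancestors: {c1, c12, c2, c4, c7, c9}.
Among these, c9 is not an ancestor of any other common ancestor — it is the merge base.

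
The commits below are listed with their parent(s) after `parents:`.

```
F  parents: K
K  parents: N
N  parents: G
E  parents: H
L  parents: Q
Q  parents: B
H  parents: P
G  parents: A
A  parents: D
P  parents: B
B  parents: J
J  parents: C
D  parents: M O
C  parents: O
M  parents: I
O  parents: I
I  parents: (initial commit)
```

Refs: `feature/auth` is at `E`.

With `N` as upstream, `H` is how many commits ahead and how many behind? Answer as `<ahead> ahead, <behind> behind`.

Reachable from H: {B, C, H, I, J, O, P}.
Reachable from N: {A, D, G, I, M, N, O}.
Only in H's history (ahead): {B, C, H, J, P} — 5.
Only in N's history (behind): {A, D, G, M, N} — 5.

5 ahead, 5 behind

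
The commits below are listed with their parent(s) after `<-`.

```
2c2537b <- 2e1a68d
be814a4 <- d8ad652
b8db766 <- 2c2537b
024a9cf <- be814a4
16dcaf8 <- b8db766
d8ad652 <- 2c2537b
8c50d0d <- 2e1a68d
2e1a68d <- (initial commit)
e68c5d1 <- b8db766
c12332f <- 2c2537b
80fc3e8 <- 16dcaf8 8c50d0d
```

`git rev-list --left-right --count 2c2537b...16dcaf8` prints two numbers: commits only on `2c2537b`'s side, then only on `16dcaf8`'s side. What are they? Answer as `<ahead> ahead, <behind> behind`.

Reachable from 2c2537b: {2c2537b, 2e1a68d}.
Reachable from 16dcaf8: {16dcaf8, 2c2537b, 2e1a68d, b8db766}.
Only in 2c2537b's history (ahead): {} — 0.
Only in 16dcaf8's history (behind): {16dcaf8, b8db766} — 2.

0 ahead, 2 behind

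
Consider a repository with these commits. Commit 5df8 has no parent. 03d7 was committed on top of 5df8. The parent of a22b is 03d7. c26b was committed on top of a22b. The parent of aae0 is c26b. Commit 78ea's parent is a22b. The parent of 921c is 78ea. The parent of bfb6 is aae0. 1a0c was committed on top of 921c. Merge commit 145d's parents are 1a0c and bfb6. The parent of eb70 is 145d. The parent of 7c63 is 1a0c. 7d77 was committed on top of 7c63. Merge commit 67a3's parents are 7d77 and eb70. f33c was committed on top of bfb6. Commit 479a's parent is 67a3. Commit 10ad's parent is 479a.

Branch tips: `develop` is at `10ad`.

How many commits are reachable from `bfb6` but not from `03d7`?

Reachable from bfb6: {03d7, 5df8, a22b, aae0, bfb6, c26b}.
Reachable from 03d7: {03d7, 5df8}.
In bfb6's history but not 03d7's: {a22b, aae0, bfb6, c26b} — 4 commits.

4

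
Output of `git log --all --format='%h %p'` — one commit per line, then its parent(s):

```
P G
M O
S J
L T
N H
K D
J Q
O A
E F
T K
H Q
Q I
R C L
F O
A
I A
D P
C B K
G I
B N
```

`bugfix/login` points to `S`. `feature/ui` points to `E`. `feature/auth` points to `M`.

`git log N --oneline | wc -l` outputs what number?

5

Walking parent pointers from N: reachable set = {A, H, I, N, Q}.
That is 5 commits.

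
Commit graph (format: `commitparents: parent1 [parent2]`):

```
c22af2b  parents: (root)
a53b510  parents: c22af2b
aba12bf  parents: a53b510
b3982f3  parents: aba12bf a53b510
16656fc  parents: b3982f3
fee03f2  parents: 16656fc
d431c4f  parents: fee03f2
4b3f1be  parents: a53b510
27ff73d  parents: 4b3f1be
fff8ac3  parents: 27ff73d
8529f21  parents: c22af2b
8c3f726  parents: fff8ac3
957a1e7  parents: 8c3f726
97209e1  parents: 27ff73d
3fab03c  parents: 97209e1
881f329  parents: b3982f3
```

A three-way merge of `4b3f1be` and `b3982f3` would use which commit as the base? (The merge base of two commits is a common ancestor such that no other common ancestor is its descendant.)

a53b510

Ancestors of 4b3f1be: {4b3f1be, a53b510, c22af2b}.
Ancestors of b3982f3: {a53b510, aba12bf, b3982f3, c22af2b}.
Common ancestors: {a53b510, c22af2b}.
Among these, a53b510 is not an ancestor of any other common ancestor — it is the merge base.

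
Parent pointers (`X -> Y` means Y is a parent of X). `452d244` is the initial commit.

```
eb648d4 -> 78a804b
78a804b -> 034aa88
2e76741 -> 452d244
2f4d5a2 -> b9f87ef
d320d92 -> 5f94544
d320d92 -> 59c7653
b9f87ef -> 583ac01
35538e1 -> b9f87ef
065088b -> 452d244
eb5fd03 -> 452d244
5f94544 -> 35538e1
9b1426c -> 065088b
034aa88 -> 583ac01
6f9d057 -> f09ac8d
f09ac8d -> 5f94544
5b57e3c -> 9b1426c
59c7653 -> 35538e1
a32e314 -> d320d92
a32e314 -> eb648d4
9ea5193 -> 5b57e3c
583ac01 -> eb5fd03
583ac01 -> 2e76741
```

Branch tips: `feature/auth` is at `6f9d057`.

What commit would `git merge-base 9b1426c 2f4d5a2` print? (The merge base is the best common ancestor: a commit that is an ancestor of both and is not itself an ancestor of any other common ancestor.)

452d244

Ancestors of 9b1426c: {065088b, 452d244, 9b1426c}.
Ancestors of 2f4d5a2: {2e76741, 2f4d5a2, 452d244, 583ac01, b9f87ef, eb5fd03}.
Common ancestors: {452d244}.
The only common ancestor is 452d244, so it is the merge base.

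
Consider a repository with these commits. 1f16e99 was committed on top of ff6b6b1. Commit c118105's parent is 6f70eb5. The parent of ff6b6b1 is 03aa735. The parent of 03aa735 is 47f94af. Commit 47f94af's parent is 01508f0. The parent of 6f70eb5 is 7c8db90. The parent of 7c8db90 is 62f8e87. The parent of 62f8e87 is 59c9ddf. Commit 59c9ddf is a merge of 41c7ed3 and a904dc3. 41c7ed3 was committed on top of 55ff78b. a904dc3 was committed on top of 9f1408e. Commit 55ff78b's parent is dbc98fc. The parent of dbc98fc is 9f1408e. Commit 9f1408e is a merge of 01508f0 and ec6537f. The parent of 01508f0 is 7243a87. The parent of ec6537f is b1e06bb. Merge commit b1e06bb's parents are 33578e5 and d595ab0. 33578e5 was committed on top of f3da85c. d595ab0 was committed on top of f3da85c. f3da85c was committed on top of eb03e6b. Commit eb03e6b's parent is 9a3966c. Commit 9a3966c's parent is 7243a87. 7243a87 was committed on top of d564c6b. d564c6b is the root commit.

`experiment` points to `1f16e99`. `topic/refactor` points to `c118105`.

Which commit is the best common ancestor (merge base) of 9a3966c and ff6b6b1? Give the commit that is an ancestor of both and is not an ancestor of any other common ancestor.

7243a87

Ancestors of 9a3966c: {7243a87, 9a3966c, d564c6b}.
Ancestors of ff6b6b1: {01508f0, 03aa735, 47f94af, 7243a87, d564c6b, ff6b6b1}.
Common ancestors: {7243a87, d564c6b}.
Among these, 7243a87 is not an ancestor of any other common ancestor — it is the merge base.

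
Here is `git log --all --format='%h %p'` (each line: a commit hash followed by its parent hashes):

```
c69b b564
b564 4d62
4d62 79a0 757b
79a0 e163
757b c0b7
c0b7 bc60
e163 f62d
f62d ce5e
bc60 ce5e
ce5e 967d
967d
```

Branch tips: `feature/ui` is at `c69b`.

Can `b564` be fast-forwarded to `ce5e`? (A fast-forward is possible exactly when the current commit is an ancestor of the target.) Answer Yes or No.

A fast-forward from b564 to ce5e is possible iff b564 is an ancestor of ce5e.
Ancestors of ce5e: {967d, ce5e}.
b564 is not among them, so fast-forward is not possible.

No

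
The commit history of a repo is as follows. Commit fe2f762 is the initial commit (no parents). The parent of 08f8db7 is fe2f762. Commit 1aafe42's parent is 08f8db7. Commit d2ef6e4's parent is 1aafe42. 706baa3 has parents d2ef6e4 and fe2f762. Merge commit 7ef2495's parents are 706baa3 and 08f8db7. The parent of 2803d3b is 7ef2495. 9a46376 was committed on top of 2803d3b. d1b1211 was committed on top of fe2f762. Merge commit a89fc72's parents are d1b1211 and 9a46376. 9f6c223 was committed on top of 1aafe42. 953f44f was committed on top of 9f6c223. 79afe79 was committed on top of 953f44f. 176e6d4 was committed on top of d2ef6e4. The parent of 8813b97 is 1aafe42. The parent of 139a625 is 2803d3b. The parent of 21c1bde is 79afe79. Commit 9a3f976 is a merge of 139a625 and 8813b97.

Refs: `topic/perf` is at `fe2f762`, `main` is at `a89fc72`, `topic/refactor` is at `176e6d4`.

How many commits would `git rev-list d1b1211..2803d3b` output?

Reachable from 2803d3b: {08f8db7, 1aafe42, 2803d3b, 706baa3, 7ef2495, d2ef6e4, fe2f762}.
Reachable from d1b1211: {d1b1211, fe2f762}.
In 2803d3b's history but not d1b1211's: {08f8db7, 1aafe42, 2803d3b, 706baa3, 7ef2495, d2ef6e4} — 6 commits.

6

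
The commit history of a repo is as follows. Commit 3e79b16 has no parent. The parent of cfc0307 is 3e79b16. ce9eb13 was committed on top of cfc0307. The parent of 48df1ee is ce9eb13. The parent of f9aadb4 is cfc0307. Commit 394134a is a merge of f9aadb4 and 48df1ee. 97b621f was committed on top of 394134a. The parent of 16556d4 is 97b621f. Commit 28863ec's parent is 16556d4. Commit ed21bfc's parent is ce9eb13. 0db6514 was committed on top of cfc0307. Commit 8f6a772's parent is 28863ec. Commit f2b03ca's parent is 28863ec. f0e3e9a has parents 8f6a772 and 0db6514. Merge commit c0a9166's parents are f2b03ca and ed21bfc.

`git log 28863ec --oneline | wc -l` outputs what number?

Walking parent pointers from 28863ec: reachable set = {16556d4, 28863ec, 394134a, 3e79b16, 48df1ee, 97b621f, ce9eb13, cfc0307, f9aadb4}.
That is 9 commits.

9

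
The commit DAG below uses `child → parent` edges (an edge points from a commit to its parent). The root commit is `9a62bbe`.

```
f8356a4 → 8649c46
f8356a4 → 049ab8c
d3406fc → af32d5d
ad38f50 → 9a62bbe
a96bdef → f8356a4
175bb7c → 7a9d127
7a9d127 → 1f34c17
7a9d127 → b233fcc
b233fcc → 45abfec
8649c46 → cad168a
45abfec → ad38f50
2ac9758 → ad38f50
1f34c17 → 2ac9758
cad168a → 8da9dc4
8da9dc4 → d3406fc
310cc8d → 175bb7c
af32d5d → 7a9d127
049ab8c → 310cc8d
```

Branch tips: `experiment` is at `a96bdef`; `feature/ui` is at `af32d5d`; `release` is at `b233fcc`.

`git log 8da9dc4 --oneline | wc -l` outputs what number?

10

Walking parent pointers from 8da9dc4: reachable set = {1f34c17, 2ac9758, 45abfec, 7a9d127, 8da9dc4, 9a62bbe, ad38f50, af32d5d, b233fcc, d3406fc}.
That is 10 commits.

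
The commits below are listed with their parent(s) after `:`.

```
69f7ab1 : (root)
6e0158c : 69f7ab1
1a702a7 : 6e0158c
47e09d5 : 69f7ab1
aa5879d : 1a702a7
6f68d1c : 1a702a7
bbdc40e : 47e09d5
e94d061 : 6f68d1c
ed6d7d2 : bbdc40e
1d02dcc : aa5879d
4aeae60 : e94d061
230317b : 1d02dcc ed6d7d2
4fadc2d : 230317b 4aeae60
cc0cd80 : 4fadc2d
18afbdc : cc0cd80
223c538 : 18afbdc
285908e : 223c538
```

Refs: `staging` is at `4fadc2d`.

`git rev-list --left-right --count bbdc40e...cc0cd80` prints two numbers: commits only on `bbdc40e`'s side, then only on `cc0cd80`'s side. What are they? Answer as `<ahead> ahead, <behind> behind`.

0 ahead, 11 behind

Reachable from bbdc40e: {47e09d5, 69f7ab1, bbdc40e}.
Reachable from cc0cd80: {1a702a7, 1d02dcc, 230317b, 47e09d5, 4aeae60, 4fadc2d, 69f7ab1, 6e0158c, 6f68d1c, aa5879d, bbdc40e, cc0cd80, e94d061, ed6d7d2}.
Only in bbdc40e's history (ahead): {} — 0.
Only in cc0cd80's history (behind): {1a702a7, 1d02dcc, 230317b, 4aeae60, 4fadc2d, 6e0158c, 6f68d1c, aa5879d, cc0cd80, e94d061, ed6d7d2} — 11.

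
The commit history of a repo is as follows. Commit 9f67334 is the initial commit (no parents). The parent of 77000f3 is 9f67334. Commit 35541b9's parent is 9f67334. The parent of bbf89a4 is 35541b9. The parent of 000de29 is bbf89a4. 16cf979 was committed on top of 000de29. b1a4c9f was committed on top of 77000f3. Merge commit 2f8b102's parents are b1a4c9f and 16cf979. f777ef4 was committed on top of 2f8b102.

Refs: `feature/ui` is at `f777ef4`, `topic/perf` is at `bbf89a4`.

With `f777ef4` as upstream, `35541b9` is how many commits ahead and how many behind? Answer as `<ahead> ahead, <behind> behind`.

Reachable from 35541b9: {35541b9, 9f67334}.
Reachable from f777ef4: {000de29, 16cf979, 2f8b102, 35541b9, 77000f3, 9f67334, b1a4c9f, bbf89a4, f777ef4}.
Only in 35541b9's history (ahead): {} — 0.
Only in f777ef4's history (behind): {000de29, 16cf979, 2f8b102, 77000f3, b1a4c9f, bbf89a4, f777ef4} — 7.

0 ahead, 7 behind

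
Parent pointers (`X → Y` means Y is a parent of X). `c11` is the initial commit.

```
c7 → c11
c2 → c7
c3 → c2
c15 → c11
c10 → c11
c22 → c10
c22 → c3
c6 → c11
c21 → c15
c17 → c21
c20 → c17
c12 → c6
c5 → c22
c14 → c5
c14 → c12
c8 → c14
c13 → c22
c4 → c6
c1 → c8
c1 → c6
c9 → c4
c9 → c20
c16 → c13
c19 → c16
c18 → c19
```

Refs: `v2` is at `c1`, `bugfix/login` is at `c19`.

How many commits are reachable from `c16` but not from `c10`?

6

Reachable from c16: {c10, c11, c13, c16, c2, c22, c3, c7}.
Reachable from c10: {c10, c11}.
In c16's history but not c10's: {c13, c16, c2, c22, c3, c7} — 6 commits.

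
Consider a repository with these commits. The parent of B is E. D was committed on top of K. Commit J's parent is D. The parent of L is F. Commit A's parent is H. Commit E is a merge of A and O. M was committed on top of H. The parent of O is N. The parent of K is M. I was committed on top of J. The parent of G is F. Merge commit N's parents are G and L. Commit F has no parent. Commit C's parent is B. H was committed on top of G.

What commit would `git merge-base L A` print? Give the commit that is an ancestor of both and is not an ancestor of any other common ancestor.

Ancestors of L: {F, L}.
Ancestors of A: {A, F, G, H}.
Common ancestors: {F}.
The only common ancestor is F, so it is the merge base.

F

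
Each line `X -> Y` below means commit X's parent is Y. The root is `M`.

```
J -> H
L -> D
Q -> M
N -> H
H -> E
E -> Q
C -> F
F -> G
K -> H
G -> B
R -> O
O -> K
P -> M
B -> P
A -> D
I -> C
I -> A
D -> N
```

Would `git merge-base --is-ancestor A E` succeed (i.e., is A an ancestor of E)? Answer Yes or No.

No

Ancestors of E: {E, M, Q}.
A is not in that set, so it is not an ancestor of E.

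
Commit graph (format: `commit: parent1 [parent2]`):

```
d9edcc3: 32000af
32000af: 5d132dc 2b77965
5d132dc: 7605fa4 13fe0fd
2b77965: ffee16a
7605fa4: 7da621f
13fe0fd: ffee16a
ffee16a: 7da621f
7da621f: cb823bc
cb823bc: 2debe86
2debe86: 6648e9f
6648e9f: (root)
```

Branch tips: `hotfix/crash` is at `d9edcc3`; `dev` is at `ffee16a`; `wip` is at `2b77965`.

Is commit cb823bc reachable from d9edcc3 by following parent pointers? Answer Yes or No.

Yes

Ancestors of d9edcc3 (commits reachable by following parents): {13fe0fd, 2b77965, 2debe86, 32000af, 5d132dc, 6648e9f, 7605fa4, 7da621f, cb823bc, d9edcc3, ffee16a}.
cb823bc is in that set, so it is an ancestor of d9edcc3.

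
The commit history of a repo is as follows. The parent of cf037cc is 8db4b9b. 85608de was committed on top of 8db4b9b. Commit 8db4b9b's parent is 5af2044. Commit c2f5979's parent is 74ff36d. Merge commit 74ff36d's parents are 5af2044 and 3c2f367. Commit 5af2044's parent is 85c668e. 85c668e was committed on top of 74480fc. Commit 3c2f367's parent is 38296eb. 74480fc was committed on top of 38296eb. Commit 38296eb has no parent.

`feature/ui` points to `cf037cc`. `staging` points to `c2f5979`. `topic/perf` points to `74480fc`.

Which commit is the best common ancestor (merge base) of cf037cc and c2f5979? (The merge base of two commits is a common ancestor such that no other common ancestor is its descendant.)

5af2044

Ancestors of cf037cc: {38296eb, 5af2044, 74480fc, 85c668e, 8db4b9b, cf037cc}.
Ancestors of c2f5979: {38296eb, 3c2f367, 5af2044, 74480fc, 74ff36d, 85c668e, c2f5979}.
Common ancestors: {38296eb, 5af2044, 74480fc, 85c668e}.
Among these, 5af2044 is not an ancestor of any other common ancestor — it is the merge base.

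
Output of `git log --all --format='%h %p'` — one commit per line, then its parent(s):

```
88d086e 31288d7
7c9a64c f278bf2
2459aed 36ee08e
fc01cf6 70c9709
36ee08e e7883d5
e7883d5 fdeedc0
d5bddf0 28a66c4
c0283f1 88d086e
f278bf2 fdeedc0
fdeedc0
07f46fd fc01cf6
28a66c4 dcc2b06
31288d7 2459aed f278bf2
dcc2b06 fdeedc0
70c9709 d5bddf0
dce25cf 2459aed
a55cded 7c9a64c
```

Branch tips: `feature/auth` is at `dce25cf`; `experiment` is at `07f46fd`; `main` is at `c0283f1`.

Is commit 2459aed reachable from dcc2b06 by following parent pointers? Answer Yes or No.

Ancestors of dcc2b06: {dcc2b06, fdeedc0}.
2459aed is not in that set, so it is not an ancestor of dcc2b06.

No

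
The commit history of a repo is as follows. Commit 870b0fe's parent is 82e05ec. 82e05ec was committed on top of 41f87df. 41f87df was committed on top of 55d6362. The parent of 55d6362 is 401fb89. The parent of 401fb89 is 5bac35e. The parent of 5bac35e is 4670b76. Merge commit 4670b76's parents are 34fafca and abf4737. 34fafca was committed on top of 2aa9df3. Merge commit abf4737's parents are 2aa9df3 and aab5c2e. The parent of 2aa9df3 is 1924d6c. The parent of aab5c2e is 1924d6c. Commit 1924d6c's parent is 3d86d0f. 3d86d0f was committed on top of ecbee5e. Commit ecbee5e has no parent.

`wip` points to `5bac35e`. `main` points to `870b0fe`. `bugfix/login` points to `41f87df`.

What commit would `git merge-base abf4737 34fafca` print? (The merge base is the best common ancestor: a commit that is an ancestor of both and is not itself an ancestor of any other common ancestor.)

2aa9df3

Ancestors of abf4737: {1924d6c, 2aa9df3, 3d86d0f, aab5c2e, abf4737, ecbee5e}.
Ancestors of 34fafca: {1924d6c, 2aa9df3, 34fafca, 3d86d0f, ecbee5e}.
Common ancestors: {1924d6c, 2aa9df3, 3d86d0f, ecbee5e}.
Among these, 2aa9df3 is not an ancestor of any other common ancestor — it is the merge base.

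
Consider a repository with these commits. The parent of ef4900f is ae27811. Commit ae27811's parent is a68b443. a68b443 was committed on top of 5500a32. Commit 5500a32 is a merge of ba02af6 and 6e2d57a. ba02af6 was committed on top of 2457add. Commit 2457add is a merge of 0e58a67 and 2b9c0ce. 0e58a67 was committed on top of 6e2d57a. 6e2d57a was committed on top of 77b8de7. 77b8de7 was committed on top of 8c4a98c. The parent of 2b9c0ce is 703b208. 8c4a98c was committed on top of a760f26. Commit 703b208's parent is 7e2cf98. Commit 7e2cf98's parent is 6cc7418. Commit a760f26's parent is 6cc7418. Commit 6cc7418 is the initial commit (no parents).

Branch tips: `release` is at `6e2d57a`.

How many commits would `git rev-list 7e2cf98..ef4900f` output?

13

Reachable from ef4900f: {0e58a67, 2457add, 2b9c0ce, 5500a32, 6cc7418, 6e2d57a, 703b208, 77b8de7, 7e2cf98, 8c4a98c, a68b443, a760f26, ae27811, ba02af6, ef4900f}.
Reachable from 7e2cf98: {6cc7418, 7e2cf98}.
In ef4900f's history but not 7e2cf98's: {0e58a67, 2457add, 2b9c0ce, 5500a32, 6e2d57a, 703b208, 77b8de7, 8c4a98c, a68b443, a760f26, ae27811, ba02af6, ef4900f} — 13 commits.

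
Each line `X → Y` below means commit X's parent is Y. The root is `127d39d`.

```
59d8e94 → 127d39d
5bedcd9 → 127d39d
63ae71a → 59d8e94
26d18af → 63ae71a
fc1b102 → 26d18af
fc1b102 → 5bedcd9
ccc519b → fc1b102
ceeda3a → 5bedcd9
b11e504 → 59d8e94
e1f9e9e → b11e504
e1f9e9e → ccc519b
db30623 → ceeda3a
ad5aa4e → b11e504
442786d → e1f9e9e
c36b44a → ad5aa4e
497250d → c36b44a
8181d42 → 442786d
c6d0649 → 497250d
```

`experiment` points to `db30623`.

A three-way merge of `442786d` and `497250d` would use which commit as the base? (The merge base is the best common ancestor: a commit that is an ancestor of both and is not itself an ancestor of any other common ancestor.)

b11e504

Ancestors of 442786d: {127d39d, 26d18af, 442786d, 59d8e94, 5bedcd9, 63ae71a, b11e504, ccc519b, e1f9e9e, fc1b102}.
Ancestors of 497250d: {127d39d, 497250d, 59d8e94, ad5aa4e, b11e504, c36b44a}.
Common ancestors: {127d39d, 59d8e94, b11e504}.
Among these, b11e504 is not an ancestor of any other common ancestor — it is the merge base.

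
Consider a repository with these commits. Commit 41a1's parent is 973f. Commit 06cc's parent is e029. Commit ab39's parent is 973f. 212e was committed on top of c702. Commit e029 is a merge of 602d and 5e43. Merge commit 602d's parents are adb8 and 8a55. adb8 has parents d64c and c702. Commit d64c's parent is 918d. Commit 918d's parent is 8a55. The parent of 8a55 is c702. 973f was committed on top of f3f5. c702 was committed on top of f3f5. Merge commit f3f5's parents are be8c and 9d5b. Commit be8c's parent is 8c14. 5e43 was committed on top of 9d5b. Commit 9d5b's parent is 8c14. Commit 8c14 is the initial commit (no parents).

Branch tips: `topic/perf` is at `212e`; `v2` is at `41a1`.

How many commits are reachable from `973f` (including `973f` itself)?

5

Walking parent pointers from 973f: reachable set = {8c14, 973f, 9d5b, be8c, f3f5}.
That is 5 commits.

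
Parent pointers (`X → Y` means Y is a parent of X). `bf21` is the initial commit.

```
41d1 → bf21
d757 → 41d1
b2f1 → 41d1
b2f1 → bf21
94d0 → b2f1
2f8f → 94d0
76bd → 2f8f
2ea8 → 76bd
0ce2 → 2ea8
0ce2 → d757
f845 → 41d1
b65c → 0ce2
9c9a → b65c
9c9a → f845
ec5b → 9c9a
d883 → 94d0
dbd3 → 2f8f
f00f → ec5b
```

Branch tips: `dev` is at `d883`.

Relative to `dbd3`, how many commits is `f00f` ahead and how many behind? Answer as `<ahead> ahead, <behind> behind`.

9 ahead, 1 behind

Reachable from f00f: {0ce2, 2ea8, 2f8f, 41d1, 76bd, 94d0, 9c9a, b2f1, b65c, bf21, d757, ec5b, f00f, f845}.
Reachable from dbd3: {2f8f, 41d1, 94d0, b2f1, bf21, dbd3}.
Only in f00f's history (ahead): {0ce2, 2ea8, 76bd, 9c9a, b65c, d757, ec5b, f00f, f845} — 9.
Only in dbd3's history (behind): {dbd3} — 1.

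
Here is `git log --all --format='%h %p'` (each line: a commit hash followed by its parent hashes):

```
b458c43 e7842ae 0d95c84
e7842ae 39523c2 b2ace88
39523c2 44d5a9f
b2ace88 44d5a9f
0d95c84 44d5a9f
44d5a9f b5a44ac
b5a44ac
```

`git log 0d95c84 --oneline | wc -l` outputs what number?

3

Walking parent pointers from 0d95c84: reachable set = {0d95c84, 44d5a9f, b5a44ac}.
That is 3 commits.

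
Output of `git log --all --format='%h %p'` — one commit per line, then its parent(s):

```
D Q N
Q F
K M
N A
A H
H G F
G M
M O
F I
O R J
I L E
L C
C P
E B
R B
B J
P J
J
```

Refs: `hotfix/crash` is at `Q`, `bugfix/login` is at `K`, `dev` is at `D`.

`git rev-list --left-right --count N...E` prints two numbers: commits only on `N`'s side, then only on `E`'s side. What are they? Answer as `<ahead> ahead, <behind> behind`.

Reachable from N: {A, B, C, E, F, G, H, I, J, L, M, N, O, P, R}.
Reachable from E: {B, E, J}.
Only in N's history (ahead): {A, C, F, G, H, I, L, M, N, O, P, R} — 12.
Only in E's history (behind): {} — 0.

12 ahead, 0 behind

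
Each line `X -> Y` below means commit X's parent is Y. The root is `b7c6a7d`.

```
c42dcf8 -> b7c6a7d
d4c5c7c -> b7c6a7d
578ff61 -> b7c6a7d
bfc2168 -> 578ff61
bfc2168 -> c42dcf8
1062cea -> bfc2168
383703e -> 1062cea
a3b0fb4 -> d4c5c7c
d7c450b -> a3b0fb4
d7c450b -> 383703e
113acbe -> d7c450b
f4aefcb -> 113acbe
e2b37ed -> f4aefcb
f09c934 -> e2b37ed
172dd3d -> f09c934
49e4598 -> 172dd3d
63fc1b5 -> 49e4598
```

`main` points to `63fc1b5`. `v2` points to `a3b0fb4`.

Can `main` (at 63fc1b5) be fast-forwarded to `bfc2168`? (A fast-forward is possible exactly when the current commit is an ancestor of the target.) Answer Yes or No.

A fast-forward from 63fc1b5 to bfc2168 is possible iff 63fc1b5 is an ancestor of bfc2168.
Ancestors of bfc2168: {578ff61, b7c6a7d, bfc2168, c42dcf8}.
63fc1b5 is not among them, so fast-forward is not possible.

No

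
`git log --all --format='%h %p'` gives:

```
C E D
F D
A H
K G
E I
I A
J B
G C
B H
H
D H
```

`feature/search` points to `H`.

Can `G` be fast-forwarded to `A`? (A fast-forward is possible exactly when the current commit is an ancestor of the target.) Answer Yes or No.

A fast-forward from G to A is possible iff G is an ancestor of A.
Ancestors of A: {A, H}.
G is not among them, so fast-forward is not possible.

No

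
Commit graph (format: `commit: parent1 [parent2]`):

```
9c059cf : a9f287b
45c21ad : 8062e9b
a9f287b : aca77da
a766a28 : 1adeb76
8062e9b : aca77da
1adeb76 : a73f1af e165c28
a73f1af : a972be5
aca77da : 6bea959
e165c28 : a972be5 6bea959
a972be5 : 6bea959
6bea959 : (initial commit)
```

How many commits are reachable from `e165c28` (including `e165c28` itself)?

Walking parent pointers from e165c28: reachable set = {6bea959, a972be5, e165c28}.
That is 3 commits.

3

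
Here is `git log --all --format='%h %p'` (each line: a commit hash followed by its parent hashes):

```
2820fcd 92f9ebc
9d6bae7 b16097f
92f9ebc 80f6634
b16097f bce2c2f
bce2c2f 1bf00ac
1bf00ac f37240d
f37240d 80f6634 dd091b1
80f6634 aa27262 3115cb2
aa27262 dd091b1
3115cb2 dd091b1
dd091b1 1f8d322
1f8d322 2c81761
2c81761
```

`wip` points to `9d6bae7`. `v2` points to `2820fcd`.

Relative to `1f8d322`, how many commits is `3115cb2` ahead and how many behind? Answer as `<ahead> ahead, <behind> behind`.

2 ahead, 0 behind

Reachable from 3115cb2: {1f8d322, 2c81761, 3115cb2, dd091b1}.
Reachable from 1f8d322: {1f8d322, 2c81761}.
Only in 3115cb2's history (ahead): {3115cb2, dd091b1} — 2.
Only in 1f8d322's history (behind): {} — 0.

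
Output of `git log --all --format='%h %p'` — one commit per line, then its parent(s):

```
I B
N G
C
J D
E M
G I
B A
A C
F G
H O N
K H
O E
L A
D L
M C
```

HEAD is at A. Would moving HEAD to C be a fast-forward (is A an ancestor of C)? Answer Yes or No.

No

A fast-forward from A to C is possible iff A is an ancestor of C.
Ancestors of C: {C}.
A is not among them, so fast-forward is not possible.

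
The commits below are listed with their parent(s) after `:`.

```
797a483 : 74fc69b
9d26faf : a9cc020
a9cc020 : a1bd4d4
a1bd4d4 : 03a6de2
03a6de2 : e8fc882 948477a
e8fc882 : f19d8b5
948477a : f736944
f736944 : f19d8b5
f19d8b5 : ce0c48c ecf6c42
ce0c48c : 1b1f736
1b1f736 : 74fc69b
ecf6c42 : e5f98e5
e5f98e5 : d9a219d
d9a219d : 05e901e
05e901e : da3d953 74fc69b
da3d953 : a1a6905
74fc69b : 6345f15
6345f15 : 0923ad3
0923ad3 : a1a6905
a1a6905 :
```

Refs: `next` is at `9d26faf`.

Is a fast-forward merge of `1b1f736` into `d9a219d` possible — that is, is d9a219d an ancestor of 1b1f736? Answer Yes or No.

A fast-forward from d9a219d to 1b1f736 is possible iff d9a219d is an ancestor of 1b1f736.
Ancestors of 1b1f736: {0923ad3, 1b1f736, 6345f15, 74fc69b, a1a6905}.
d9a219d is not among them, so fast-forward is not possible.

No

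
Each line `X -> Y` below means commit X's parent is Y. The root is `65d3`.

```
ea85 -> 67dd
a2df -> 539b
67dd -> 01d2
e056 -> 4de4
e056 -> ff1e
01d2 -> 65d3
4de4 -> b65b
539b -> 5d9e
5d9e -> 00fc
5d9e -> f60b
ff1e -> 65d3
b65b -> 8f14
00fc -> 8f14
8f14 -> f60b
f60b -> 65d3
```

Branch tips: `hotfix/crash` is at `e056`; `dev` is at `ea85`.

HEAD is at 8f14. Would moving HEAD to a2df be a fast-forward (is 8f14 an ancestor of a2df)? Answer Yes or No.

A fast-forward from 8f14 to a2df is possible iff 8f14 is an ancestor of a2df.
Ancestors of a2df: {00fc, 539b, 5d9e, 65d3, 8f14, a2df, f60b}.
8f14 is among them, so fast-forward is possible.

Yes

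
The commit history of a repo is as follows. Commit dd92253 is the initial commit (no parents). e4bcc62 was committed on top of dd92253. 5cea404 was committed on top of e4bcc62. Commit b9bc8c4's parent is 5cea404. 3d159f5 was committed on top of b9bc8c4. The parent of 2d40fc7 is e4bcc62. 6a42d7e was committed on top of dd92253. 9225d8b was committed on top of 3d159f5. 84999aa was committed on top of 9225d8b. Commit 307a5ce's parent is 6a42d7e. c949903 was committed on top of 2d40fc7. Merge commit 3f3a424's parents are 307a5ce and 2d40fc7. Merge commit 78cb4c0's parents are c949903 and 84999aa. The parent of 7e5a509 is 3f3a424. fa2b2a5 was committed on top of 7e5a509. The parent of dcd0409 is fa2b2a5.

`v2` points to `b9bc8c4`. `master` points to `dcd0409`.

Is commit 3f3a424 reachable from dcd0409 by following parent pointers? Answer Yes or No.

Ancestors of dcd0409 (commits reachable by following parents): {2d40fc7, 307a5ce, 3f3a424, 6a42d7e, 7e5a509, dcd0409, dd92253, e4bcc62, fa2b2a5}.
3f3a424 is in that set, so it is an ancestor of dcd0409.

Yes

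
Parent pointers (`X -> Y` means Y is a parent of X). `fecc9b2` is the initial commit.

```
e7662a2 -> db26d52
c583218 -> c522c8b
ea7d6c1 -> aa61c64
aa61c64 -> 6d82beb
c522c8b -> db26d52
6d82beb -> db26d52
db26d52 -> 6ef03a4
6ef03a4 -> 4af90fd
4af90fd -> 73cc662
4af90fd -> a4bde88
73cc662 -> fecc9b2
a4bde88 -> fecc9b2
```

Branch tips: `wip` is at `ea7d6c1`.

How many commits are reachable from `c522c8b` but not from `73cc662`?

Reachable from c522c8b: {4af90fd, 6ef03a4, 73cc662, a4bde88, c522c8b, db26d52, fecc9b2}.
Reachable from 73cc662: {73cc662, fecc9b2}.
In c522c8b's history but not 73cc662's: {4af90fd, 6ef03a4, a4bde88, c522c8b, db26d52} — 5 commits.

5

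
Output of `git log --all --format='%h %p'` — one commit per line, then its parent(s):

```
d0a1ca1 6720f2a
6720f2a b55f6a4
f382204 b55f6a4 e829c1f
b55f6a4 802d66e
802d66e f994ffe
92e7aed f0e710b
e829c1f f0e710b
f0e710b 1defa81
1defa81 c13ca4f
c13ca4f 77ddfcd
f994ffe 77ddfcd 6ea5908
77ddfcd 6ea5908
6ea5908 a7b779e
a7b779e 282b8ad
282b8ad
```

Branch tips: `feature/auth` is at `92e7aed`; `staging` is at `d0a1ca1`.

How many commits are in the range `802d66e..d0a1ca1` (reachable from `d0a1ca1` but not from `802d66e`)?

3

Reachable from d0a1ca1: {282b8ad, 6720f2a, 6ea5908, 77ddfcd, 802d66e, a7b779e, b55f6a4, d0a1ca1, f994ffe}.
Reachable from 802d66e: {282b8ad, 6ea5908, 77ddfcd, 802d66e, a7b779e, f994ffe}.
In d0a1ca1's history but not 802d66e's: {6720f2a, b55f6a4, d0a1ca1} — 3 commits.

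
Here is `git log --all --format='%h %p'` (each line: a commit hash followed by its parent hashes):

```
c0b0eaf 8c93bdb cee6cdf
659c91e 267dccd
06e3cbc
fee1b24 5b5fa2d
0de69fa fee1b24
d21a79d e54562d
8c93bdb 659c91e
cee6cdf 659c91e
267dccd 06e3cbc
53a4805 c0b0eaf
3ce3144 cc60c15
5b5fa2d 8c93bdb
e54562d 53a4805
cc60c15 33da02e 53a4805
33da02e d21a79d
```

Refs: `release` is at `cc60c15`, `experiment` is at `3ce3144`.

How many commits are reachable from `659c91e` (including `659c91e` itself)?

3

Walking parent pointers from 659c91e: reachable set = {06e3cbc, 267dccd, 659c91e}.
That is 3 commits.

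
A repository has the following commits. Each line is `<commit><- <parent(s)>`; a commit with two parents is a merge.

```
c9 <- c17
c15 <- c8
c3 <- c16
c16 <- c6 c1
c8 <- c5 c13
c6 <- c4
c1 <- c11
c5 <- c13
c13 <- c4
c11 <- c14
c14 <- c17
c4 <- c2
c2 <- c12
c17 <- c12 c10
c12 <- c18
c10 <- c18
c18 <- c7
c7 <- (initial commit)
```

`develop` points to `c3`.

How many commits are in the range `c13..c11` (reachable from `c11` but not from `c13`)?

Reachable from c11: {c10, c11, c12, c14, c17, c18, c7}.
Reachable from c13: {c12, c13, c18, c2, c4, c7}.
In c11's history but not c13's: {c10, c11, c14, c17} — 4 commits.

4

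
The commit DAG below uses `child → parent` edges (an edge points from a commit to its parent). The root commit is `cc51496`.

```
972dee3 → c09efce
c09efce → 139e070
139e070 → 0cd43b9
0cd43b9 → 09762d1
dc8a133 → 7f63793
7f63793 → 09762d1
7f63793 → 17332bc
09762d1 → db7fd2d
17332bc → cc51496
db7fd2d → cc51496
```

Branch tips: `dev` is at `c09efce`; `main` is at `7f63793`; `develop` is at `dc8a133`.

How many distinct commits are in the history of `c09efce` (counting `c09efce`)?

6

Walking parent pointers from c09efce: reachable set = {09762d1, 0cd43b9, 139e070, c09efce, cc51496, db7fd2d}.
That is 6 commits.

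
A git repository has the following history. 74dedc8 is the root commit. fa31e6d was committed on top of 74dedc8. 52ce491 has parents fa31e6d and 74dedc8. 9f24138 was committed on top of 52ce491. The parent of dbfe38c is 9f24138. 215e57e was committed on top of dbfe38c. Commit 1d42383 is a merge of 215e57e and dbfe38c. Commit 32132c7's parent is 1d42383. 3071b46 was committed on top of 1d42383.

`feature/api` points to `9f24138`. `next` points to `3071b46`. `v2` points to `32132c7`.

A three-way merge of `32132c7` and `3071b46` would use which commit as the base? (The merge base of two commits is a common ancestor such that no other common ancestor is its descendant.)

1d42383

Ancestors of 32132c7: {1d42383, 215e57e, 32132c7, 52ce491, 74dedc8, 9f24138, dbfe38c, fa31e6d}.
Ancestors of 3071b46: {1d42383, 215e57e, 3071b46, 52ce491, 74dedc8, 9f24138, dbfe38c, fa31e6d}.
Common ancestors: {1d42383, 215e57e, 52ce491, 74dedc8, 9f24138, dbfe38c, fa31e6d}.
Among these, 1d42383 is not an ancestor of any other common ancestor — it is the merge base.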